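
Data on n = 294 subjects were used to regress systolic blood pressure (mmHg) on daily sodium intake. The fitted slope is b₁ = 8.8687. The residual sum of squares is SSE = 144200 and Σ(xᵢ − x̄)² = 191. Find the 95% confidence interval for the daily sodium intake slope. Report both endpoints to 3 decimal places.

MSE = SSE/(n − 2) = 144200/292 = 493.836.
SE(b₁) = √(MSE/Sₓₓ) = √(493.836/191) = 1.60796.
df = n − 2 = 292.
t* = t_{0.025, 292} = 1.968121.
Margin = t* × SE = 1.968121 × 1.60796 = 3.16466.
CI: 8.8687 ± 3.16466 → (5.704, 12.033).
With 95% confidence, each one-unit increase in daily sodium intake is associated with a change of between 5.704 and 12.033 mmHg in systolic blood pressure.

(5.704, 12.033)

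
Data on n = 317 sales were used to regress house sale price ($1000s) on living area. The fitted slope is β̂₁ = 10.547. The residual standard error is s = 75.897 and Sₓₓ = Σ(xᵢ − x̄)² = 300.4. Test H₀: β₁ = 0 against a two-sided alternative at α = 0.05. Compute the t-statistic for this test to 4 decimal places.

t = 2.4085

SE(β̂₁) = s/√Sₓₓ = 75.897/√300.4 = 4.379.
t = 10.547 / 4.379 = 2.4085.
df = n − 2 = 315.
Two-sided p ≈ 0.0166, which is < 0.05, so reject H₀.
There is evidence that living area is associated with house sale price.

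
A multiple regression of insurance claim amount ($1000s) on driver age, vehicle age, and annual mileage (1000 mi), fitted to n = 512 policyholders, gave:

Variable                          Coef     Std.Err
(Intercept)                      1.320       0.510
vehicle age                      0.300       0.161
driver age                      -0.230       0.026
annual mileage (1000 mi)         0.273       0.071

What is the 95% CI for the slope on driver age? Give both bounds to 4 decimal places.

(-0.2811, -0.1789)

Read off: b = -0.230, SE = 0.026 for driver age.
df = n − k − 1 = 512 − 3 − 1 = 508.
t* = t_{0.025, 508} = 1.964645.
Margin = t* × SE = 1.964645 × 0.026 = 0.051081.
CI: -0.230 ± 0.051081 → (-0.2811, -0.1789).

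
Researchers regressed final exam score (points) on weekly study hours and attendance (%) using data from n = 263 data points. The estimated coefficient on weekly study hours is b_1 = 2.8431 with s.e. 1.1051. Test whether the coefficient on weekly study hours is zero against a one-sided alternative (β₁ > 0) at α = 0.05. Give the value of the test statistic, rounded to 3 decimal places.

t = 2.573

H₀: β₁ = 0 vs H₁: β₁ > 0.
t = (b_1 − β₁⁰)/SE = 2.8431 / 1.1051 = 2.573.
df = n − k − 1 = 263 − 2 − 1 = 260.
One-sided p ≈ 0.0053, which is < 0.05, so reject H₀.
There is evidence that the true slope on weekly study hours is positive, holding the other predictors fixed.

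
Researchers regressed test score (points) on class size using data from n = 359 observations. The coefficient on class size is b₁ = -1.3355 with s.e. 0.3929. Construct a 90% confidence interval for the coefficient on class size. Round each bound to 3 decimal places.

df = n − 2 = 359 − 2 = 357.
t* = t_{0.05, 357} = 1.649133.
Margin = t* × SE = 1.649133 × 0.3929 = 0.64794.
CI: -1.3355 ± 0.64794 → (-1.983, -0.688).
With 90% confidence, each one-unit increase in class size is associated with a change of between -1.983 and -0.688 points in test score.

(-1.983, -0.688)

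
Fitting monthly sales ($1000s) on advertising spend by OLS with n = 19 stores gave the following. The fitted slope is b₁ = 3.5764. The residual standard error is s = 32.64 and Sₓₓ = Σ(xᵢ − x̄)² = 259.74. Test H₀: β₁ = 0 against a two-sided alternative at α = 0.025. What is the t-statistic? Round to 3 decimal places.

t = 1.766

SE(b₁) = s/√Sₓₓ = 32.64/√259.74 = 2.02526.
t = 3.5764 / 2.02526 = 1.766.
df = n − 2 = 17.
Two-sided p ≈ 0.0954, which is ≥ 0.025, so fail to reject H₀.
The data do not give significant evidence of an association between advertising spend and monthly sales.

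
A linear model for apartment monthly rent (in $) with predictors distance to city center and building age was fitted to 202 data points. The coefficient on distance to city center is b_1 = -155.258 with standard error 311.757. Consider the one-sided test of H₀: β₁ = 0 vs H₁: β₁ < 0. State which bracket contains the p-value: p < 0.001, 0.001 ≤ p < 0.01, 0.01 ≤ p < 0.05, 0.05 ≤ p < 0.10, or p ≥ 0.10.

t = -155.258 / 311.757 = -0.498.
df = n − k − 1 = 202 − 2 − 1 = 199.
One-sided p = P(T_{199} < t) ≈ 0.3095.
So p ≥ 0.10.

p ≥ 0.10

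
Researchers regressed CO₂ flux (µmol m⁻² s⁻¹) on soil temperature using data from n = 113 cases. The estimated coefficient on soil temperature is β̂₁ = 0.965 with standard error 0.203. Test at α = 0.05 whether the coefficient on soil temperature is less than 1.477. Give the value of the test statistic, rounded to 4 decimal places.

t = -2.5222

H₀: β₁ = 1.477 vs H₁: β₁ < 1.477.
t = (β̂₁ − β₁⁰)/SE = (0.965 − 1.477) / 0.203 = -2.5222.
df = n − 2 = 113 − 2 = 111.
One-sided p ≈ 0.0065, which is < 0.05, so reject H₀.
There is evidence that the true slope on soil temperature is below 1.477 µmol m⁻² s⁻¹ per unit.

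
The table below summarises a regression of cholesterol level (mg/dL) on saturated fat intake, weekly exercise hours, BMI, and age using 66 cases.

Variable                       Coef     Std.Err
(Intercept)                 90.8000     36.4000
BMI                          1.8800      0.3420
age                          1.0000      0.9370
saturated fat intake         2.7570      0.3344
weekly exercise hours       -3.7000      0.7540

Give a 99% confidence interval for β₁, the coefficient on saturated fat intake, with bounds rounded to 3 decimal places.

Read off: b = 2.7570, SE = 0.3344 for saturated fat intake.
df = n − k − 1 = 66 − 4 − 1 = 61.
t* = t_{0.005, 61} = 2.658857.
Margin = t* × SE = 2.658857 × 0.3344 = 0.88912.
CI: 2.7570 ± 0.88912 → (1.868, 3.646).

(1.868, 3.646)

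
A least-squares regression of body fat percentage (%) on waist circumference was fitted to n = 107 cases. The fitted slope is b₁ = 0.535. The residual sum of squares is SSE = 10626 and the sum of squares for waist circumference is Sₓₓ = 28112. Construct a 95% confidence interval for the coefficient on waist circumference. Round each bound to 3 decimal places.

(0.416, 0.654)

MSE = SSE/(n − 2) = 10626/105 = 101.2.
SE(b₁) = √(MSE/Sₓₓ) = √(101.2/28112) = 0.0599991.
df = n − 2 = 105.
t* = t_{0.025, 105} = 1.982815.
Margin = t* × SE = 1.982815 × 0.0599991 = 0.11897.
CI: 0.535 ± 0.11897 → (0.416, 0.654).
With 95% confidence, each one-unit increase in waist circumference is associated with a change of between 0.416 and 0.654 % in body fat percentage.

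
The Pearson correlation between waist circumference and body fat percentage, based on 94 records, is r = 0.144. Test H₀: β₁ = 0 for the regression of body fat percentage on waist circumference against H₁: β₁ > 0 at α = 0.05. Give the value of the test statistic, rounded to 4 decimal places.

t = r·√(n − 2)/√(1 − r²) = 0.144·√92/√0.979264 = 1.3957.
df = n − 2 = 92.
One-sided p ≈ 0.0831, which is ≥ 0.05, so fail to reject H₀.
The data do not give significant evidence of a linear association between waist circumference and body fat percentage.

t = 1.3957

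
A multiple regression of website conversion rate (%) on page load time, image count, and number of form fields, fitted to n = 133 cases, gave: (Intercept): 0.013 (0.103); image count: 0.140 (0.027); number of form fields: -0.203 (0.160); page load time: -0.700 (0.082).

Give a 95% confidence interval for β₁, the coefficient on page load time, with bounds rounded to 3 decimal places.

(-0.862, -0.538)

Read off: b = -0.700, SE = 0.082 for page load time.
df = n − k − 1 = 133 − 3 − 1 = 129.
t* = t_{0.025, 129} = 1.978524.
Margin = t* × SE = 1.978524 × 0.082 = 0.16224.
CI: -0.700 ± 0.16224 → (-0.862, -0.538).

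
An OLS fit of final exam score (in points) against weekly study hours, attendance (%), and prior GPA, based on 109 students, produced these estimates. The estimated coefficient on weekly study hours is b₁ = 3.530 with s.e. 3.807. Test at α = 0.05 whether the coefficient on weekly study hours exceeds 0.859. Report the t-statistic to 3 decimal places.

H₀: β₁ = 0.859 vs H₁: β₁ > 0.859.
t = (b₁ − β₁⁰)/SE = (3.530 − 0.859) / 3.807 = 0.702.
df = n − k − 1 = 109 − 3 − 1 = 105.
One-sided p ≈ 0.2422, which is ≥ 0.05, so fail to reject H₀.
The data do not give significant evidence that the true slope on weekly study hours exceeds 0.859 points per unit, holding the other predictors fixed.

t = 0.702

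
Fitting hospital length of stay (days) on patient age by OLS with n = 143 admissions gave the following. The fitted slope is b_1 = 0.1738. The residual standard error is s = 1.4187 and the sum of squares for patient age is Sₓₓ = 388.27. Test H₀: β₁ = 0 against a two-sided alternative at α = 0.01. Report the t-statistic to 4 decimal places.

t = 2.4139

SE(b_1) = s/√Sₓₓ = 1.4187/√388.27 = 0.0719985.
t = 0.1738 / 0.0719985 = 2.4139.
df = n − 2 = 141.
Two-sided p ≈ 0.0171, which is ≥ 0.01, so fail to reject H₀.
The data do not give significant evidence of an association between patient age and hospital length of stay.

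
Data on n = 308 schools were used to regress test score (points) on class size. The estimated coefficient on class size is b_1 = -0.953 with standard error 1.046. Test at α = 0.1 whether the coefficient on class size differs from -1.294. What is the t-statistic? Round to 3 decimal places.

t = 0.326

H₀: β₁ = -1.294 vs H₁: β₁ ≠ -1.294.
t = (b_1 − β₁⁰)/SE = (-0.953 − (-1.294)) / 1.046 = 0.326.
df = n − 2 = 308 − 2 = 306.
Two-sided p ≈ 0.7446, which is ≥ 0.1, so fail to reject H₀.
The data are consistent with a true slope of -1.294 points per unit of class size.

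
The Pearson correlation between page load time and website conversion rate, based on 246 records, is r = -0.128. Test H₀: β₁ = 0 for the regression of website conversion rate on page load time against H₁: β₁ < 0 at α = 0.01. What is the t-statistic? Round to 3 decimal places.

t = r·√(n − 2)/√(1 − r²) = -0.128·√244/√0.983616 = -2.016.
df = n − 2 = 244.
One-sided p ≈ 0.0224, which is ≥ 0.01, so fail to reject H₀.
The data do not give significant evidence of a linear association between page load time and website conversion rate.

t = -2.016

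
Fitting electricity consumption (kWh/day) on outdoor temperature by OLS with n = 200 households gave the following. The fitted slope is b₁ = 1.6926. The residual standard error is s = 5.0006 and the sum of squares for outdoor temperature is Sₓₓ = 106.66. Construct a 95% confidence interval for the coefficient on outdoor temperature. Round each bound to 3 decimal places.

SE(b₁) = s/√Sₓₓ = 5.0006/√106.66 = 0.484196.
df = n − 2 = 198.
t* = t_{0.025, 198} = 1.972017.
Margin = t* × SE = 1.972017 × 0.484196 = 0.95484.
CI: 1.6926 ± 0.95484 → (0.738, 2.647).
With 95% confidence, each one-unit increase in outdoor temperature is associated with a change of between 0.738 and 2.647 kWh/day in electricity consumption.

(0.738, 2.647)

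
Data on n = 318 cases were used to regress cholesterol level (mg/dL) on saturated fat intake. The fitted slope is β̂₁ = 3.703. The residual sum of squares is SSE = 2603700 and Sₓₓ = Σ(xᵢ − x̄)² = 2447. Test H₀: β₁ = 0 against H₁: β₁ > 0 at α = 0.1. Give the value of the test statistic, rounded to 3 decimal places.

t = 2.018

MSE = SSE/(n − 2) = 2603700/316 = 8239.56.
SE(β̂₁) = √(MSE/Sₓₓ) = √(8239.56/2447) = 1.835.
t = 3.703 / 1.835 = 2.018.
df = n − 2 = 316.
One-sided p ≈ 0.0222, which is < 0.1, so reject H₀.
There is evidence that the true slope on saturated fat intake is positive.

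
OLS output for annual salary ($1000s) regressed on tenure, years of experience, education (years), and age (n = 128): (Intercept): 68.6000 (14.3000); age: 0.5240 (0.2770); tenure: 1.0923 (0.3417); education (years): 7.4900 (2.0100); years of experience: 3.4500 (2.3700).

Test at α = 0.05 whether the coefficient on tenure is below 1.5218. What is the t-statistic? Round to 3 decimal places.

Read off: b = 1.0923, SE = 0.3417 for tenure.
H₀: β₁ = 1.5218 vs H₁: β₁ < 1.5218.
t = (1.0923 − 1.5218) / 0.3417 = -1.257.
df = n − k − 1 = 128 − 4 − 1 = 123.
One-sided p ≈ 0.1056, which is ≥ 0.05, so fail to reject H₀.
The data do not give significant evidence that the true slope on tenure is below 1.5218 $1000s per unit, holding the other predictors fixed.

t = -1.257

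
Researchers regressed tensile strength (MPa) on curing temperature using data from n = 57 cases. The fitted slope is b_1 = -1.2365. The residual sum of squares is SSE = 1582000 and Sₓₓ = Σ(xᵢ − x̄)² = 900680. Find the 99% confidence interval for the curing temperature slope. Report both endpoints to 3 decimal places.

(-1.713, -0.760)

MSE = SSE/(n − 2) = 1582000/55 = 28763.6.
SE(b_1) = √(MSE/Sₓₓ) = √(28763.6/900680) = 0.178705.
df = n − 2 = 55.
t* = t_{0.005, 55} = 2.668216.
Margin = t* × SE = 2.668216 × 0.178705 = 0.47682.
CI: -1.2365 ± 0.47682 → (-1.713, -0.760).
With 99% confidence, each one-unit increase in curing temperature is associated with a change of between -1.713 and -0.760 MPa in tensile strength.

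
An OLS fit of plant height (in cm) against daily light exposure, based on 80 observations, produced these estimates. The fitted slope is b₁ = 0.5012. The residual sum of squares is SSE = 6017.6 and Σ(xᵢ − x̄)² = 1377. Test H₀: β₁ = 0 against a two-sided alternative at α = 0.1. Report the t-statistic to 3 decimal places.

t = 2.117

MSE = SSE/(n − 2) = 6017.6/78 = 77.1487.
SE(b₁) = √(MSE/Sₓₓ) = √(77.1487/1377) = 0.2367.
t = 0.5012 / 0.2367 = 2.117.
df = n − 2 = 78.
Two-sided p ≈ 0.0374, which is < 0.1, so reject H₀.
There is evidence that daily light exposure is associated with plant height.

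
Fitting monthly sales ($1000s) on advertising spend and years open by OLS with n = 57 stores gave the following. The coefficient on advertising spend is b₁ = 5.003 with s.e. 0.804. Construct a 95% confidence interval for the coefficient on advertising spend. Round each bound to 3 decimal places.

df = n − k − 1 = 57 − 2 − 1 = 54.
t* = t_{0.025, 54} = 2.004879.
Margin = t* × SE = 2.004879 × 0.804 = 1.61192.
CI: 5.003 ± 1.61192 → (3.391, 6.615).
With 95% confidence, each one-unit increase in advertising spend is associated with a change of between 3.391 and 6.615 $1000s in monthly sales, holding the other predictors fixed.

(3.391, 6.615)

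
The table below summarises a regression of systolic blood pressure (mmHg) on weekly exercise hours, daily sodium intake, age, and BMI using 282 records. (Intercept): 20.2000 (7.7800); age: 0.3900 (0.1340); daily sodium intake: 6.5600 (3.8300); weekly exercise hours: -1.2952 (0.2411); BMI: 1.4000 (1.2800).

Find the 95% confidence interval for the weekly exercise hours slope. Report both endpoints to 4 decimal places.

Read off: b = -1.2952, SE = 0.2411 for weekly exercise hours.
df = n − k − 1 = 282 − 4 − 1 = 277.
t* = t_{0.025, 277} = 1.968565.
Margin = t* × SE = 1.968565 × 0.2411 = 0.474621.
CI: -1.2952 ± 0.474621 → (-1.7698, -0.8206).

(-1.7698, -0.8206)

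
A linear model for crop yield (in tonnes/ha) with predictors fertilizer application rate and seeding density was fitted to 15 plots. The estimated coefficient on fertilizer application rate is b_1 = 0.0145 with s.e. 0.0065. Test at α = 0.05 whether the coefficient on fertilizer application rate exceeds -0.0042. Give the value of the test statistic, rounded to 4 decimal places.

t = 2.8769

H₀: β₁ = -0.0042 vs H₁: β₁ > -0.0042.
t = (b_1 − β₁⁰)/SE = (0.0145 − (-0.0042)) / 0.0065 = 2.8769.
df = n − k − 1 = 15 − 2 − 1 = 12.
One-sided p ≈ 0.0070, which is < 0.05, so reject H₀.
There is evidence that the true slope on fertilizer application rate exceeds -0.0042 tonnes/ha per unit, holding the other predictors fixed.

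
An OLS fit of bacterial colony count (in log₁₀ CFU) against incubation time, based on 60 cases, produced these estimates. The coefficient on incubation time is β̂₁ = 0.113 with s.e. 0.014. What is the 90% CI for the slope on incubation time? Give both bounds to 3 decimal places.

(0.090, 0.136)

df = n − 2 = 60 − 2 = 58.
t* = t_{0.05, 58} = 1.671553.
Margin = t* × SE = 1.671553 × 0.014 = 0.02340.
CI: 0.113 ± 0.02340 → (0.090, 0.136).
With 90% confidence, each one-unit increase in incubation time is associated with a change of between 0.090 and 0.136 log₁₀ CFU in bacterial colony count.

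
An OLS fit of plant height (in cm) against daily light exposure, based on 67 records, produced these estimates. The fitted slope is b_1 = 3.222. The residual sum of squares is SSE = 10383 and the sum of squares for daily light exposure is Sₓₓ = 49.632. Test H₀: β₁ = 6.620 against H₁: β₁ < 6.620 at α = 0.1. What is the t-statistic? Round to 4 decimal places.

t = -1.8941

MSE = SSE/(n − 2) = 10383/65 = 159.738.
SE(b_1) = √(MSE/Sₓₓ) = √(159.738/49.632) = 1.79401.
t = (3.222 − 6.620) / 1.79401 = -1.8941.
df = n − 2 = 65.
One-sided p ≈ 0.0313, which is < 0.1, so reject H₀.
There is evidence that the true slope on daily light exposure is below 6.620 cm per unit.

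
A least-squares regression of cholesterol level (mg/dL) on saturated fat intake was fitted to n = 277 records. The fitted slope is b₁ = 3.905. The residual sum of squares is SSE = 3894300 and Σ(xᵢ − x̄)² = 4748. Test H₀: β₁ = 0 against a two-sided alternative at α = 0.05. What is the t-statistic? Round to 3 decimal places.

t = 2.261

MSE = SSE/(n − 2) = 3894300/275 = 14161.1.
SE(b₁) = √(MSE/Sₓₓ) = √(14161.1/4748) = 1.727.
t = 3.905 / 1.727 = 2.261.
df = n − 2 = 275.
Two-sided p ≈ 0.0245, which is < 0.05, so reject H₀.
There is evidence that saturated fat intake is associated with cholesterol level.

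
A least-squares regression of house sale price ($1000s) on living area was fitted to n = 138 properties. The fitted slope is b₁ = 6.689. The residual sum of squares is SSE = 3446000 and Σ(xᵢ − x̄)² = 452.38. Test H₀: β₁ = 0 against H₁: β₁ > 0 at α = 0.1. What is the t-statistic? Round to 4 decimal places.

t = 0.8938

MSE = SSE/(n − 2) = 3446000/136 = 25338.2.
SE(b₁) = √(MSE/Sₓₓ) = √(25338.2/452.38) = 7.48405.
t = 6.689 / 7.48405 = 0.8938.
df = n − 2 = 136.
One-sided p ≈ 0.1865, which is ≥ 0.1, so fail to reject H₀.
The data do not give significant evidence that the true slope on living area is positive.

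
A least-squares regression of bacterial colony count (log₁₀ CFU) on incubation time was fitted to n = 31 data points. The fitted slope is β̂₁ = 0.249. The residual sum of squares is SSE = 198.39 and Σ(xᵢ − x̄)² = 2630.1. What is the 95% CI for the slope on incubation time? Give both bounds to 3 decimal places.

(0.145, 0.353)

MSE = SSE/(n − 2) = 198.39/29 = 6.84103.
SE(β̂₁) = √(MSE/Sₓₓ) = √(6.84103/2630.1) = 0.0510005.
df = n − 2 = 29.
t* = t_{0.025, 29} = 2.04523.
Margin = t* × SE = 2.04523 × 0.0510005 = 0.10431.
CI: 0.249 ± 0.10431 → (0.145, 0.353).
With 95% confidence, each one-unit increase in incubation time is associated with a change of between 0.145 and 0.353 log₁₀ CFU in bacterial colony count.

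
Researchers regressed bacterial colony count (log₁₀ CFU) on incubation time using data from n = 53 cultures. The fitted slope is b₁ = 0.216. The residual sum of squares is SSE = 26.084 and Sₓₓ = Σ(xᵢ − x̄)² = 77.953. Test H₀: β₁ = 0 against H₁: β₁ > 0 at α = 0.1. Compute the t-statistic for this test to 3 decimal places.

t = 2.667

MSE = SSE/(n − 2) = 26.084/51 = 0.511451.
SE(b₁) = √(MSE/Sₓₓ) = √(0.511451/77.953) = 0.0810001.
t = 0.216 / 0.0810001 = 2.667.
df = n − 2 = 51.
One-sided p ≈ 0.0051, which is < 0.1, so reject H₀.
There is evidence that the true slope on incubation time is positive.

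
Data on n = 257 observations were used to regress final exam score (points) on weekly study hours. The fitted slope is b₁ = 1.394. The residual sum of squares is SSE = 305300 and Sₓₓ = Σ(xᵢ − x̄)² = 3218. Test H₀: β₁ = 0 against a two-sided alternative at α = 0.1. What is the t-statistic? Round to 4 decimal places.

MSE = SSE/(n − 2) = 305300/255 = 1197.25.
SE(b₁) = √(MSE/Sₓₓ) = √(1197.25/3218) = 0.609959.
t = 1.394 / 0.609959 = 2.2854.
df = n − 2 = 255.
Two-sided p ≈ 0.0231, which is < 0.1, so reject H₀.
There is evidence that weekly study hours is associated with final exam score.

t = 2.2854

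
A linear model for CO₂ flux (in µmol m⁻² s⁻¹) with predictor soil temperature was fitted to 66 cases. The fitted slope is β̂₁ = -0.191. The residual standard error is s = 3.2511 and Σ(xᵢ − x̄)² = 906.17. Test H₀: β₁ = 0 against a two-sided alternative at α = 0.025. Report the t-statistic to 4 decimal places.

t = -1.7685

SE(β̂₁) = s/√Sₓₓ = 3.2511/√906.17 = 0.108.
t = -0.191 / 0.108 = -1.7685.
df = n − 2 = 64.
Two-sided p ≈ 0.0817, which is ≥ 0.025, so fail to reject H₀.
The data do not give significant evidence of an association between soil temperature and CO₂ flux.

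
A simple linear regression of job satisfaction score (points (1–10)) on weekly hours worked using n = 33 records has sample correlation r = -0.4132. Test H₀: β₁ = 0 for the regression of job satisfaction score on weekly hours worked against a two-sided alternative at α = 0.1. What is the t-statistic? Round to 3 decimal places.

t = r·√(n − 2)/√(1 − r²) = -0.4132·√31/√0.829266 = -2.526.
df = n − 2 = 31.
Two-sided p ≈ 0.0168, which is < 0.1, so reject H₀.
There is evidence of a linear association between weekly hours worked and job satisfaction score.

t = -2.526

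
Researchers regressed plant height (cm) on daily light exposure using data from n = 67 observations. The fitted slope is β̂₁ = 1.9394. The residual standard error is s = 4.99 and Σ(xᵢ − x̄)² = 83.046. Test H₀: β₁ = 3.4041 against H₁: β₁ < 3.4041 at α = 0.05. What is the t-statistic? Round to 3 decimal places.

SE(β̂₁) = s/√Sₓₓ = 4.99/√83.046 = 0.547572.
t = (1.9394 − 3.4041) / 0.547572 = -2.675.
df = n − 2 = 65.
One-sided p ≈ 0.0047, which is < 0.05, so reject H₀.
There is evidence that the true slope on daily light exposure is below 3.4041 cm per unit.

t = -2.675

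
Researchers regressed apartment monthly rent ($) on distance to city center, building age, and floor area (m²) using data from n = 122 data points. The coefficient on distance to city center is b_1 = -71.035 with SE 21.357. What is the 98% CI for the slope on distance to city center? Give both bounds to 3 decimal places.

df = n − k − 1 = 122 − 3 − 1 = 118.
t* = t_{0.01, 118} = 2.358365.
Margin = t* × SE = 2.358365 × 21.357 = 50.36760.
CI: -71.035 ± 50.36760 → (-121.403, -20.667).
With 98% confidence, each one-unit increase in distance to city center is associated with a change of between -121.403 and -20.667 $ in apartment monthly rent, holding the other predictors fixed.

(-121.403, -20.667)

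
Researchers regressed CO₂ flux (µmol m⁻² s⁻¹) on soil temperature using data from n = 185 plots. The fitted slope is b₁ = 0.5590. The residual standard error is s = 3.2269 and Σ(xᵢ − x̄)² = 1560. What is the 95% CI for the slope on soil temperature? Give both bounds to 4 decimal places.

(0.3978, 0.7202)

SE(b₁) = s/√Sₓₓ = 3.2269/√1560 = 0.0817002.
df = n − 2 = 183.
t* = t_{0.025, 183} = 1.973012.
Margin = t* × SE = 1.973012 × 0.0817002 = 0.161196.
CI: 0.5590 ± 0.161196 → (0.3978, 0.7202).
With 95% confidence, each one-unit increase in soil temperature is associated with a change of between 0.3978 and 0.7202 µmol m⁻² s⁻¹ in CO₂ flux.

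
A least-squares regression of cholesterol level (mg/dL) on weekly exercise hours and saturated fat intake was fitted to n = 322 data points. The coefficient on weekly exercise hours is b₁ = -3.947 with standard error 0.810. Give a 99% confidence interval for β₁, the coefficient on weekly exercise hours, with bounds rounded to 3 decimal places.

df = n − k − 1 = 322 − 2 − 1 = 319.
t* = t_{0.005, 319} = 2.591329.
Margin = t* × SE = 2.591329 × 0.810 = 2.09898.
CI: -3.947 ± 2.09898 → (-6.046, -1.848).
With 99% confidence, each one-unit increase in weekly exercise hours is associated with a change of between -6.046 and -1.848 mg/dL in cholesterol level, holding the other predictors fixed.

(-6.046, -1.848)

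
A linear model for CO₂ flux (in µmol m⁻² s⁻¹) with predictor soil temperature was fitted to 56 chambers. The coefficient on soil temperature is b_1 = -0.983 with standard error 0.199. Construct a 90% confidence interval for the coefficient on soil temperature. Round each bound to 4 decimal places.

(-1.3160, -0.6500)

df = n − 2 = 56 − 2 = 54.
t* = t_{0.05, 54} = 1.673565.
Margin = t* × SE = 1.673565 × 0.199 = 0.333039.
CI: -0.983 ± 0.333039 → (-1.3160, -0.6500).
With 90% confidence, each one-unit increase in soil temperature is associated with a change of between -1.3160 and -0.6500 µmol m⁻² s⁻¹ in CO₂ flux.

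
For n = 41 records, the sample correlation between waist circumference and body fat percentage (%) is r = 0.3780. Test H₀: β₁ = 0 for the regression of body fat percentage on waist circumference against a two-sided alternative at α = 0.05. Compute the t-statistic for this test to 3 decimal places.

t = r·√(n − 2)/√(1 − r²) = 0.3780·√39/√0.857116 = 2.550.
df = n − 2 = 39.
Two-sided p ≈ 0.0148, which is < 0.05, so reject H₀.
There is evidence of a linear association between waist circumference and body fat percentage.

t = 2.550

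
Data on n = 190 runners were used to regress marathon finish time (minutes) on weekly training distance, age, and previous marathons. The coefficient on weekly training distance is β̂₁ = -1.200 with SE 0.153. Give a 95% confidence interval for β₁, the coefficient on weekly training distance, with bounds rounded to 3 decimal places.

df = n − k − 1 = 190 − 3 − 1 = 186.
t* = t_{0.025, 186} = 1.9728.
Margin = t* × SE = 1.9728 × 0.153 = 0.30184.
CI: -1.200 ± 0.30184 → (-1.502, -0.898).
With 95% confidence, each one-unit increase in weekly training distance is associated with a change of between -1.502 and -0.898 minutes in marathon finish time, holding the other predictors fixed.

(-1.502, -0.898)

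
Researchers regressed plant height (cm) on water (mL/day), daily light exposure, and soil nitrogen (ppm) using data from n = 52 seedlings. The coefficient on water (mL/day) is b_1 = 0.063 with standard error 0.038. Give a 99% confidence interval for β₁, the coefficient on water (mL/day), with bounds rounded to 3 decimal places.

(-0.039, 0.165)

df = n − k − 1 = 52 − 3 − 1 = 48.
t* = t_{0.005, 48} = 2.682204.
Margin = t* × SE = 2.682204 × 0.038 = 0.10192.
CI: 0.063 ± 0.10192 → (-0.039, 0.165).
With 99% confidence, each one-unit increase in water (mL/day) is associated with a change of between -0.039 and 0.165 cm in plant height, holding the other predictors fixed.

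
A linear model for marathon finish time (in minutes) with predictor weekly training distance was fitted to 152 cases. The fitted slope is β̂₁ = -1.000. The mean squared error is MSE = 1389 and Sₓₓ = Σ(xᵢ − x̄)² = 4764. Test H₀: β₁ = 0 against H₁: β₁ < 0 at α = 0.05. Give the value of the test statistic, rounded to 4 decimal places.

t = -1.8520

SE(β̂₁) = √(MSE/Sₓₓ) = √(1389/4764) = 0.539965.
t = -1.000 / 0.539965 = -1.8520.
df = n − 2 = 150.
One-sided p ≈ 0.0330, which is < 0.05, so reject H₀.
There is evidence that the true slope on weekly training distance is negative.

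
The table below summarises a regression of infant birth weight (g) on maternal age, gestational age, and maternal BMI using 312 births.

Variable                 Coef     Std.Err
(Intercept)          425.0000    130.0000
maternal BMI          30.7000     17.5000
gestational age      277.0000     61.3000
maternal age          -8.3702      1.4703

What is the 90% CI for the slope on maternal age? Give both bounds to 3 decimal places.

(-10.796, -5.944)

Read off: b = -8.3702, SE = 1.4703 for maternal age.
df = n − k − 1 = 312 − 3 − 1 = 308.
t* = t_{0.05, 308} = 1.649816.
Margin = t* × SE = 1.649816 × 1.4703 = 2.42572.
CI: -8.3702 ± 2.42572 → (-10.796, -5.944).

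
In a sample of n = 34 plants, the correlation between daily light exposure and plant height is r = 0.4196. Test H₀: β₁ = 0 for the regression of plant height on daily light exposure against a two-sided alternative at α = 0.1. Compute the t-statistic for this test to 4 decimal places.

t = 2.6150

t = r·√(n − 2)/√(1 − r²) = 0.4196·√32/√0.823936 = 2.6150.
df = n − 2 = 32.
Two-sided p ≈ 0.0135, which is < 0.1, so reject H₀.
There is evidence of a linear association between daily light exposure and plant height.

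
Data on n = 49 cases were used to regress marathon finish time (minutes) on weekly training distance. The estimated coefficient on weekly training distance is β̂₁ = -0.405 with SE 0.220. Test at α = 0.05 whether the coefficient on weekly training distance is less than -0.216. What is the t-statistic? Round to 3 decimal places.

t = -0.859

H₀: β₁ = -0.216 vs H₁: β₁ < -0.216.
t = (β̂₁ − β₁⁰)/SE = (-0.405 − (-0.216)) / 0.220 = -0.859.
df = n − 2 = 49 − 2 = 47.
One-sided p ≈ 0.1973, which is ≥ 0.05, so fail to reject H₀.
The data do not give significant evidence that the true slope on weekly training distance is below -0.216 minutes per unit.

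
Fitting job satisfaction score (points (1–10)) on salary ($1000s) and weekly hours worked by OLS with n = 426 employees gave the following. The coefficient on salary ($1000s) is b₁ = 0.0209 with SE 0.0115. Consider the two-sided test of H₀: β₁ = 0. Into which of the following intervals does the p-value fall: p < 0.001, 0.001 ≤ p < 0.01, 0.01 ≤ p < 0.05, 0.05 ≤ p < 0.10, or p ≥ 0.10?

0.05 ≤ p < 0.10

t = 0.0209 / 0.0115 = 1.817.
df = n − k − 1 = 426 − 2 − 1 = 423.
Two-sided p = 2·P(T_{423} > |t|) ≈ 0.0699.
So 0.05 ≤ p < 0.10.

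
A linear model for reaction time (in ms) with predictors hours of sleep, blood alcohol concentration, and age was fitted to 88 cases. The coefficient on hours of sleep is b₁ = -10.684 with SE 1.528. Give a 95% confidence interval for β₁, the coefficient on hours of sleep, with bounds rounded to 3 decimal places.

(-13.723, -7.645)

df = n − k − 1 = 88 − 3 − 1 = 84.
t* = t_{0.025, 84} = 1.98861.
Margin = t* × SE = 1.98861 × 1.528 = 3.03860.
CI: -10.684 ± 3.03860 → (-13.723, -7.645).
With 95% confidence, each one-unit increase in hours of sleep is associated with a change of between -13.723 and -7.645 ms in reaction time, holding the other predictors fixed.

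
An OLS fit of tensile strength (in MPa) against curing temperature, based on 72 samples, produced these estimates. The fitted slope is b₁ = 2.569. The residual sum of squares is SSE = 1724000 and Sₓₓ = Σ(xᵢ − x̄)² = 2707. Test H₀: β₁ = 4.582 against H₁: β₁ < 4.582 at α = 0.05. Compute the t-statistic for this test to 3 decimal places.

t = -0.667

MSE = SSE/(n − 2) = 1724000/70 = 24628.6.
SE(b₁) = √(MSE/Sₓₓ) = √(24628.6/2707) = 3.01631.
t = (2.569 − 4.582) / 3.01631 = -0.667.
df = n − 2 = 70.
One-sided p ≈ 0.2534, which is ≥ 0.05, so fail to reject H₀.
The data do not give significant evidence that the true slope on curing temperature is below 4.582 MPa per unit.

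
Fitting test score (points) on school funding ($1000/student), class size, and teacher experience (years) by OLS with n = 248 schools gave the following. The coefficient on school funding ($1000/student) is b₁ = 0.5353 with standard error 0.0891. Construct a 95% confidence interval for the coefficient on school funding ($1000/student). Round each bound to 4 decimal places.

(0.3598, 0.7108)

df = n − k − 1 = 248 − 3 − 1 = 244.
t* = t_{0.025, 244} = 1.969734.
Margin = t* × SE = 1.969734 × 0.0891 = 0.175503.
CI: 0.5353 ± 0.175503 → (0.3598, 0.7108).
With 95% confidence, each one-unit increase in school funding ($1000/student) is associated with a change of between 0.3598 and 0.7108 points in test score, holding the other predictors fixed.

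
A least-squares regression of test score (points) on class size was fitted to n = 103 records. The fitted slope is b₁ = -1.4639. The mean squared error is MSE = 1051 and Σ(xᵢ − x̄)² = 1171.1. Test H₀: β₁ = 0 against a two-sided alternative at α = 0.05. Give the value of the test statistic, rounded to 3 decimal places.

t = -1.545

SE(b₁) = √(MSE/Sₓₓ) = √(1051/1171.1) = 0.947337.
t = -1.4639 / 0.947337 = -1.545.
df = n − 2 = 101.
Two-sided p ≈ 0.1254, which is ≥ 0.05, so fail to reject H₀.
The data do not give significant evidence of an association between class size and test score.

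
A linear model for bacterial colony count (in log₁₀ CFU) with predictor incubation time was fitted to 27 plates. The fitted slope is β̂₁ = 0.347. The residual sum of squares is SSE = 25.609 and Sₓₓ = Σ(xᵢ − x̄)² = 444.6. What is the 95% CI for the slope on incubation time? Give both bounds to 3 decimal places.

MSE = SSE/(n − 2) = 25.609/25 = 1.02436.
SE(β̂₁) = √(MSE/Sₓₓ) = √(1.02436/444.6) = 0.048.
df = n − 2 = 25.
t* = t_{0.025, 25} = 2.059539.
Margin = t* × SE = 2.059539 × 0.048 = 0.09886.
CI: 0.347 ± 0.09886 → (0.248, 0.446).
With 95% confidence, each one-unit increase in incubation time is associated with a change of between 0.248 and 0.446 log₁₀ CFU in bacterial colony count.

(0.248, 0.446)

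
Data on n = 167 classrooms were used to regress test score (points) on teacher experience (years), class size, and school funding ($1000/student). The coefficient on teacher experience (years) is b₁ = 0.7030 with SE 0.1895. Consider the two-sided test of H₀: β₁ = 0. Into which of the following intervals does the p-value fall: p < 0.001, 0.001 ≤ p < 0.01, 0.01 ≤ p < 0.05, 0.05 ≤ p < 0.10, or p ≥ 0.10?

t = 0.7030 / 0.1895 = 3.710.
df = n − k − 1 = 167 − 3 − 1 = 163.
Two-sided p = 2·P(T_{163} > |t|) ≈ 0.0003.
So p < 0.001.

p < 0.001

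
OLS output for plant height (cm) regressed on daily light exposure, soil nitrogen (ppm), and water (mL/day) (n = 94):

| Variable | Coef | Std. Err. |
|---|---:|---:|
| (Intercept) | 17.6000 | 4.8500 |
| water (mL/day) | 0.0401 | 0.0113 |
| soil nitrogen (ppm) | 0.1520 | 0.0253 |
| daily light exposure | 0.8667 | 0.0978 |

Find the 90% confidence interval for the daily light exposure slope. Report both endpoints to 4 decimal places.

(0.7042, 1.0292)

Read off: b = 0.8667, SE = 0.0978 for daily light exposure.
df = n − k − 1 = 94 − 3 − 1 = 90.
t* = t_{0.05, 90} = 1.661961.
Margin = t* × SE = 1.661961 × 0.0978 = 0.162540.
CI: 0.8667 ± 0.162540 → (0.7042, 1.0292).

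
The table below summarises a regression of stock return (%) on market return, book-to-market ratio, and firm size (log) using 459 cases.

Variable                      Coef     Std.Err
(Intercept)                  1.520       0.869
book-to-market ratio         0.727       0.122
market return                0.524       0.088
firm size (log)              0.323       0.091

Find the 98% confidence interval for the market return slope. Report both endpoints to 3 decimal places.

(0.319, 0.729)

Read off: b = 0.524, SE = 0.088 for market return.
df = n − k − 1 = 459 − 3 − 1 = 455.
t* = t_{0.01, 455} = 2.334571.
Margin = t* × SE = 2.334571 × 0.088 = 0.20544.
CI: 0.524 ± 0.20544 → (0.319, 0.729).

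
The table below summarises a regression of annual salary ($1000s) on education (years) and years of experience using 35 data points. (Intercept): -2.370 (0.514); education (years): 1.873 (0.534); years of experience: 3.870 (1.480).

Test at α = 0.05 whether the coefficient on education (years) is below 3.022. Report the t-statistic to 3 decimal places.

Read off: b = 1.873, SE = 0.534 for education (years).
H₀: β₁ = 3.022 vs H₁: β₁ < 3.022.
t = (1.873 − 3.022) / 0.534 = -2.152.
df = n − k − 1 = 35 − 2 − 1 = 32.
One-sided p ≈ 0.0195, which is < 0.05, so reject H₀.
There is evidence that the true slope on education (years) is below 3.022 $1000s per unit, holding the other predictors fixed.

t = -2.152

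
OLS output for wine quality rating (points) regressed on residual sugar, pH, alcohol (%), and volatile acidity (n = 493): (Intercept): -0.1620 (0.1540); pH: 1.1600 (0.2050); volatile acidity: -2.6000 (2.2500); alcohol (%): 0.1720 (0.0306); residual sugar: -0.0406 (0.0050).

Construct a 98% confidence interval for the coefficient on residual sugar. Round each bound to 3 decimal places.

(-0.052, -0.029)

Read off: b = -0.0406, SE = 0.0050 for residual sugar.
df = n − k − 1 = 493 − 4 − 1 = 488.
t* = t_{0.01, 488} = 2.334013.
Margin = t* × SE = 2.334013 × 0.0050 = 0.01167.
CI: -0.0406 ± 0.01167 → (-0.052, -0.029).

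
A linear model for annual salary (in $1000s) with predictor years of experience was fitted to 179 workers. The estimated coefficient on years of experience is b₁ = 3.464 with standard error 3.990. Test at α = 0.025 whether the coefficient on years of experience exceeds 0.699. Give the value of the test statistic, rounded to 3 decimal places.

H₀: β₁ = 0.699 vs H₁: β₁ > 0.699.
t = (b₁ − β₁⁰)/SE = (3.464 − 0.699) / 3.990 = 0.693.
df = n − 2 = 179 − 2 = 177.
One-sided p ≈ 0.2446, which is ≥ 0.025, so fail to reject H₀.
The data do not give significant evidence that the true slope on years of experience exceeds 0.699 $1000s per unit.

t = 0.693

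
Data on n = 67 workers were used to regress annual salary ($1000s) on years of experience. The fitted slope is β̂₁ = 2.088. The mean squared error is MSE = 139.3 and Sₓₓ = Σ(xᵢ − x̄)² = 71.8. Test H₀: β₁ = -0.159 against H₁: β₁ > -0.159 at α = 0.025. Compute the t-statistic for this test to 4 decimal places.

t = 1.6132

SE(β̂₁) = √(MSE/Sₓₓ) = √(139.3/71.8) = 1.39288.
t = (2.088 − (-0.159)) / 1.39288 = 1.6132.
df = n − 2 = 65.
One-sided p ≈ 0.0558, which is ≥ 0.025, so fail to reject H₀.
The data do not give significant evidence that the true slope on years of experience exceeds -0.159 $1000s per unit.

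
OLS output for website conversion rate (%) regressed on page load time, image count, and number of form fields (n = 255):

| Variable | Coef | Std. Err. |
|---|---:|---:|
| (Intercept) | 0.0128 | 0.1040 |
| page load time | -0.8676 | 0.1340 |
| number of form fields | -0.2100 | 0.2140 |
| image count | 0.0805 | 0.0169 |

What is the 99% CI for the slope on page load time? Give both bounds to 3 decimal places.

Read off: b = -0.8676, SE = 0.1340 for page load time.
df = n − k − 1 = 255 − 3 − 1 = 251.
t* = t_{0.005, 251} = 2.595558.
Margin = t* × SE = 2.595558 × 0.1340 = 0.34780.
CI: -0.8676 ± 0.34780 → (-1.215, -0.520).

(-1.215, -0.520)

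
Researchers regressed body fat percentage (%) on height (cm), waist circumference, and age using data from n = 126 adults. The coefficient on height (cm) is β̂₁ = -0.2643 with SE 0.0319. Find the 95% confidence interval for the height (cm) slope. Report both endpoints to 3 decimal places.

df = n − k − 1 = 126 − 3 − 1 = 122.
t* = t_{0.025, 122} = 1.9796.
Margin = t* × SE = 1.9796 × 0.0319 = 0.06315.
CI: -0.2643 ± 0.06315 → (-0.327, -0.201).
With 95% confidence, each one-unit increase in height (cm) is associated with a change of between -0.327 and -0.201 % in body fat percentage, holding the other predictors fixed.

(-0.327, -0.201)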